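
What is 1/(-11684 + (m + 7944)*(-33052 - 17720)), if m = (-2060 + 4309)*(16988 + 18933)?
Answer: -1/4102086840440 ≈ -2.4378e-13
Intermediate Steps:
m = 80786329 (m = 2249*35921 = 80786329)
1/(-11684 + (m + 7944)*(-33052 - 17720)) = 1/(-11684 + (80786329 + 7944)*(-33052 - 17720)) = 1/(-11684 + 80794273*(-50772)) = 1/(-11684 - 4102086828756) = 1/(-4102086840440) = -1/4102086840440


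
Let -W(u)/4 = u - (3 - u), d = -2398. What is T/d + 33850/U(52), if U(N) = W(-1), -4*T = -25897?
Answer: 16208563/9592 ≈ 1689.8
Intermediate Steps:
T = 25897/4 (T = -1/4*(-25897) = 25897/4 ≈ 6474.3)
W(u) = 12 - 8*u (W(u) = -4*(u - (3 - u)) = -4*(u + (-3 + u)) = -4*(-3 + 2*u) = 12 - 8*u)
U(N) = 20 (U(N) = 12 - 8*(-1) = 12 + 8 = 20)
T/d + 33850/U(52) = (25897/4)/(-2398) + 33850/20 = (25897/4)*(-1/2398) + 33850*(1/20) = -25897/9592 + 3385/2 = 16208563/9592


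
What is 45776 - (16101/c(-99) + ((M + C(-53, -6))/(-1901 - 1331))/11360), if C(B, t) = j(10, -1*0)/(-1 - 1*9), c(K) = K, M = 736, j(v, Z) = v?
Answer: 3710654030417/80774144 ≈ 45939.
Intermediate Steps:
C(B, t) = -1 (C(B, t) = 10/(-1 - 1*9) = 10/(-1 - 9) = 10/(-10) = 10*(-⅒) = -1)
45776 - (16101/c(-99) + ((M + C(-53, -6))/(-1901 - 1331))/11360) = 45776 - (16101/(-99) + ((736 - 1)/(-1901 - 1331))/11360) = 45776 - (16101*(-1/99) + (735/(-3232))*(1/11360)) = 45776 - (-1789/11 + (735*(-1/3232))*(1/11360)) = 45776 - (-1789/11 - 735/3232*1/11360) = 45776 - (-1789/11 - 147/7343104) = 45776 - 1*(-13136814673/80774144) = 45776 + 13136814673/80774144 = 3710654030417/80774144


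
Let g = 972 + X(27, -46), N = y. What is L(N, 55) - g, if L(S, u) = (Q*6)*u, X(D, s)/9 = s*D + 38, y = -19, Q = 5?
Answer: 11514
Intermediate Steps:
X(D, s) = 342 + 9*D*s (X(D, s) = 9*(s*D + 38) = 9*(D*s + 38) = 9*(38 + D*s) = 342 + 9*D*s)
N = -19
L(S, u) = 30*u (L(S, u) = (5*6)*u = 30*u)
g = -9864 (g = 972 + (342 + 9*27*(-46)) = 972 + (342 - 11178) = 972 - 10836 = -9864)
L(N, 55) - g = 30*55 - 1*(-9864) = 1650 + 9864 = 11514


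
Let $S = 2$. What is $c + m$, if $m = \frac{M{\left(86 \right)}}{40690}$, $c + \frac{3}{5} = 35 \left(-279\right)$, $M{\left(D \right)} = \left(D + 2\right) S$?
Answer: $- \frac{198681044}{20345} \approx -9765.6$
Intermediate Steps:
$M{\left(D \right)} = 4 + 2 D$ ($M{\left(D \right)} = \left(D + 2\right) 2 = \left(2 + D\right) 2 = 4 + 2 D$)
$c = - \frac{48828}{5}$ ($c = - \frac{3}{5} + 35 \left(-279\right) = - \frac{3}{5} - 9765 = - \frac{48828}{5} \approx -9765.6$)
$m = \frac{88}{20345}$ ($m = \frac{4 + 2 \cdot 86}{40690} = \left(4 + 172\right) \frac{1}{40690} = 176 \cdot \frac{1}{40690} = \frac{88}{20345} \approx 0.0043254$)
$c + m = - \frac{48828}{5} + \frac{88}{20345} = - \frac{198681044}{20345}$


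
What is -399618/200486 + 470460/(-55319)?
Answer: -5292141441/504122047 ≈ -10.498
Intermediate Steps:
-399618/200486 + 470460/(-55319) = -399618*1/200486 + 470460*(-1/55319) = -199809/100243 - 470460/55319 = -5292141441/504122047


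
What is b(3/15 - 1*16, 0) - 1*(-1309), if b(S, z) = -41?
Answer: 1268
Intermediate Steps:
b(3/15 - 1*16, 0) - 1*(-1309) = -41 - 1*(-1309) = -41 + 1309 = 1268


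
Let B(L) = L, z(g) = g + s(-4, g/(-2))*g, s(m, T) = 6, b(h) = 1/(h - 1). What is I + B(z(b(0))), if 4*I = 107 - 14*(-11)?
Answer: 233/4 ≈ 58.250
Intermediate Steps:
b(h) = 1/(-1 + h)
z(g) = 7*g (z(g) = g + 6*g = 7*g)
I = 261/4 (I = (107 - 14*(-11))/4 = (107 + 154)/4 = (1/4)*261 = 261/4 ≈ 65.250)
I + B(z(b(0))) = 261/4 + 7/(-1 + 0) = 261/4 + 7/(-1) = 261/4 + 7*(-1) = 261/4 - 7 = 233/4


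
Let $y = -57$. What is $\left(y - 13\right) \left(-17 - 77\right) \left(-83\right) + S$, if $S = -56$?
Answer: $-546196$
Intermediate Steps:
$\left(y - 13\right) \left(-17 - 77\right) \left(-83\right) + S = \left(-57 - 13\right) \left(-17 - 77\right) \left(-83\right) - 56 = \left(-70\right) \left(-94\right) \left(-83\right) - 56 = 6580 \left(-83\right) - 56 = -546140 - 56 = -546196$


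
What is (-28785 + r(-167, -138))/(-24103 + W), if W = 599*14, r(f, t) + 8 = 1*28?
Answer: 28765/15717 ≈ 1.8302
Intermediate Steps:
r(f, t) = 20 (r(f, t) = -8 + 1*28 = -8 + 28 = 20)
W = 8386
(-28785 + r(-167, -138))/(-24103 + W) = (-28785 + 20)/(-24103 + 8386) = -28765/(-15717) = -28765*(-1/15717) = 28765/15717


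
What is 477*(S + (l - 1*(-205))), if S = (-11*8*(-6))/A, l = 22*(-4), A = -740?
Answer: 10261701/185 ≈ 55469.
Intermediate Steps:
l = -88
S = -132/185 (S = (-11*8*(-6))/(-740) = -88*(-6)*(-1/740) = 528*(-1/740) = -132/185 ≈ -0.71351)
477*(S + (l - 1*(-205))) = 477*(-132/185 + (-88 - 1*(-205))) = 477*(-132/185 + (-88 + 205)) = 477*(-132/185 + 117) = 477*(21513/185) = 10261701/185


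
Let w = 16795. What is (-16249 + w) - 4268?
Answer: -3722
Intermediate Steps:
(-16249 + w) - 4268 = (-16249 + 16795) - 4268 = 546 - 4268 = -3722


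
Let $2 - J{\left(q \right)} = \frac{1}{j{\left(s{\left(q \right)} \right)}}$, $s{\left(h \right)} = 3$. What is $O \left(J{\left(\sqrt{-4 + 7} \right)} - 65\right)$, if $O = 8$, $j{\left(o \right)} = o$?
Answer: $- \frac{1520}{3} \approx -506.67$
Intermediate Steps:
$J{\left(q \right)} = \frac{5}{3}$ ($J{\left(q \right)} = 2 - \frac{1}{3} = \frac{5}{3}$)
$O \left(J{\left(\sqrt{-4 + 7} \right)} - 65\right) = 8 \left(\frac{5}{3} - 65\right) = 8 \left(- \frac{190}{3}\right) = - \frac{1520}{3}$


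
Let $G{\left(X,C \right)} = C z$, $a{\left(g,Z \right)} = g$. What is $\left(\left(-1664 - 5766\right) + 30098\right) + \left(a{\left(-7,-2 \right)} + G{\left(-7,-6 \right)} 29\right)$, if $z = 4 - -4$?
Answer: $21269$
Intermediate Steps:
$z = 8$ ($z = 4 + 4 = 8$)
$G{\left(X,C \right)} = 8 C$ ($G{\left(X,C \right)} = C 8 = 8 C$)
$\left(\left(-1664 - 5766\right) + 30098\right) + \left(a{\left(-7,-2 \right)} + G{\left(-7,-6 \right)} 29\right) = \left(\left(-1664 - 5766\right) + 30098\right) + \left(-7 + 8 \left(-6\right) 29\right) = \left(\left(-1664 - 5766\right) + 30098\right) - 1399 = \left(-7430 + 30098\right) - 1399 = 22668 - 1399 = 21269$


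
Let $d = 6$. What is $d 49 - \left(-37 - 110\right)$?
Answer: $441$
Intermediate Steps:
$d 49 - \left(-37 - 110\right) = 6 \cdot 49 - \left(-37 - 110\right) = 294 - -147 = 294 + 147 = 441$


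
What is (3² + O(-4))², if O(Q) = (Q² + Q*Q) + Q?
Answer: 1369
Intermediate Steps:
O(Q) = Q + 2*Q² (O(Q) = (Q² + Q²) + Q = 2*Q² + Q = Q + 2*Q²)
(3² + O(-4))² = (3² - 4*(1 + 2*(-4)))² = (9 - 4*(1 - 8))² = (9 - 4*(-7))² = (9 + 28)² = 37² = 1369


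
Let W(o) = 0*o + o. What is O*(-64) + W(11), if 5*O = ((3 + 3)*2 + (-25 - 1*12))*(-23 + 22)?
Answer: -309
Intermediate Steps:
W(o) = o (W(o) = 0 + o = o)
O = 5 (O = (((3 + 3)*2 + (-25 - 1*12))*(-23 + 22))/5 = ((6*2 + (-25 - 12))*(-1))/5 = ((12 - 37)*(-1))/5 = (-25*(-1))/5 = (1/5)*25 = 5)
O*(-64) + W(11) = 5*(-64) + 11 = -320 + 11 = -309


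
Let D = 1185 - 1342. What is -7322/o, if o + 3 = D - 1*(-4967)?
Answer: -7322/4807 ≈ -1.5232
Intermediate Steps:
D = -157
o = 4807 (o = -3 + (-157 - 1*(-4967)) = -3 + (-157 + 4967) = -3 + 4810 = 4807)
-7322/o = -7322/4807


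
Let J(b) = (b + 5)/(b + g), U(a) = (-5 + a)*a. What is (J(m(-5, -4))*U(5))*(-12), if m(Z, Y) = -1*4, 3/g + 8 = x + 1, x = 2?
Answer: 0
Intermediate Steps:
g = -⅗ (g = 3/(-8 + (2 + 1)) = 3/(-8 + 3) = 3/(-5) = 3*(-⅕) = -⅗ ≈ -0.60000)
U(a) = a*(-5 + a)
m(Z, Y) = -4
J(b) = (5 + b)/(-⅗ + b) (J(b) = (b + 5)/(b - ⅗) = (5 + b)/(-⅗ + b))
(J(m(-5, -4))*U(5))*(-12) = ((5*(5 - 4)/(-3 + 5*(-4)))*(5*(-5 + 5)))*(-12) = ((5*1/(-3 - 20))*(5*0))*(-12) = ((5*1/(-23))*0)*(-12) = ((5*(-1/23)*1)*0)*(-12) = -5/23*0*(-12) = 0*(-12) = 0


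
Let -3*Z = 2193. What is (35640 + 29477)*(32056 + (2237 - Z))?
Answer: 2280657808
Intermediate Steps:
Z = -731 (Z = -⅓*2193 = -731)
(35640 + 29477)*(32056 + (2237 - Z)) = (35640 + 29477)*(32056 + (2237 - 1*(-731))) = 65117*(32056 + (2237 + 731)) = 65117*(32056 + 2968) = 65117*35024 = 2280657808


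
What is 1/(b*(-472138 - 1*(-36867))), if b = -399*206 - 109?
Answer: 1/35824109113 ≈ 2.7914e-11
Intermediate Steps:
b = -82303 (b = -82194 - 109 = -82303)
1/(b*(-472138 - 1*(-36867))) = 1/((-82303)*(-472138 - 1*(-36867))) = -1/(82303*(-472138 + 36867)) = -1/82303/(-435271) = -1/82303*(-1/435271) = 1/35824109113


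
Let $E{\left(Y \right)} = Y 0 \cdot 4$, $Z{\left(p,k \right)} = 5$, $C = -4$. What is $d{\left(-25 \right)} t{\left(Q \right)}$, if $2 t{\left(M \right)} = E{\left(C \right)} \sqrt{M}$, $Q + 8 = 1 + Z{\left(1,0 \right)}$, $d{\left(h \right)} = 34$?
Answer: $0$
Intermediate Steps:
$E{\left(Y \right)} = 0$ ($E{\left(Y \right)} = 0 \cdot 4 = 0$)
$Q = -2$ ($Q = -8 + \left(1 + 5\right) = -8 + 6 = -2$)
$t{\left(M \right)} = 0$ ($t{\left(M \right)} = \frac{0 \sqrt{M}}{2} = \frac{1}{2} \cdot 0 = 0$)
$d{\left(-25 \right)} t{\left(Q \right)} = 34 \cdot 0 = 0$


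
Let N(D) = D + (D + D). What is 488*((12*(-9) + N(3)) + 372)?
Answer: 133224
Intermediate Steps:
N(D) = 3*D (N(D) = D + 2*D = 3*D)
488*((12*(-9) + N(3)) + 372) = 488*((12*(-9) + 3*3) + 372) = 488*((-108 + 9) + 372) = 488*(-99 + 372) = 488*273 = 133224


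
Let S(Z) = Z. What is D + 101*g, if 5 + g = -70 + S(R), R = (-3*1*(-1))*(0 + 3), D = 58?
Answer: -6608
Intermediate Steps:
R = 9 (R = -3*(-1)*3 = 3*3 = 9)
g = -66 (g = -5 + (-70 + 9) = -5 - 61 = -66)
D + 101*g = 58 + 101*(-66) = 58 - 6666 = -6608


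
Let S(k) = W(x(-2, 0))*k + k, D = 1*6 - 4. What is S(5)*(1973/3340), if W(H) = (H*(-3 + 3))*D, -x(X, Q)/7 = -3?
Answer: 1973/668 ≈ 2.9536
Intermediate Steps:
x(X, Q) = 21 (x(X, Q) = -7*(-3) = 21)
D = 2 (D = 6 - 4 = 2)
W(H) = 0 (W(H) = (H*(-3 + 3))*2 = (H*0)*2 = 0*2 = 0)
S(k) = k (S(k) = 0*k + k = 0 + k = k)
S(5)*(1973/3340) = 5*(1973/3340) = 1973/668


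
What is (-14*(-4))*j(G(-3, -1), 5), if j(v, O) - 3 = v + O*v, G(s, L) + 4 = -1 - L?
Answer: -1176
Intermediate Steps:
G(s, L) = -5 - L (G(s, L) = -4 + (-1 - L) = -5 - L)
j(v, O) = 3 + v + O*v (j(v, O) = 3 + (v + O*v) = 3 + v + O*v)
(-14*(-4))*j(G(-3, -1), 5) = (-14*(-4))*(3 + (-5 - 1*(-1)) + 5*(-5 - 1*(-1))) = 56*(3 + (-5 + 1) + 5*(-5 + 1)) = 56*(3 - 4 + 5*(-4)) = 56*(3 - 4 - 20) = 56*(-21) = -1176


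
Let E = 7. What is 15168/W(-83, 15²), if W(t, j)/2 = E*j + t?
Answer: 1896/373 ≈ 5.0831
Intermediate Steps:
W(t, j) = 2*t + 14*j (W(t, j) = 2*(7*j + t) = 2*(t + 7*j) = 2*t + 14*j)
15168/W(-83, 15²) = 15168/(2*(-83) + 14*15²) = 15168/(-166 + 14*225) = 15168/(-166 + 3150) = 15168/2984 = 15168*(1/2984) = 1896/373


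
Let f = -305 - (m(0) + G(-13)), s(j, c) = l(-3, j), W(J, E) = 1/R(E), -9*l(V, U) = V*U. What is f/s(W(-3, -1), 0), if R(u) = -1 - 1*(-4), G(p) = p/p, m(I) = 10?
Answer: -2844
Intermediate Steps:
G(p) = 1
R(u) = 3 (R(u) = -1 + 4 = 3)
l(V, U) = -U*V/9 (l(V, U) = -V*U/9 = -U*V/9)
W(J, E) = ⅓ (W(J, E) = 1/3 = ⅓)
s(j, c) = j/3 (s(j, c) = -⅑*j*(-3) = j/3)
f = -316 (f = -305 - (10 + 1) = -305 - 1*11 = -305 - 11 = -316)
f/s(W(-3, -1), 0) = -316/((⅓)*(⅓)) = -316/⅑ = -316*9 = -2844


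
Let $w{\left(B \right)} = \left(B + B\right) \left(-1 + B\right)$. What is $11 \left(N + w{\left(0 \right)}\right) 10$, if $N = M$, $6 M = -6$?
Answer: $-110$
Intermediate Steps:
$M = -1$ ($M = \frac{1}{6} \left(-6\right) = -1$)
$N = -1$
$w{\left(B \right)} = 2 B \left(-1 + B\right)$
$11 \left(N + w{\left(0 \right)}\right) 10 = 11 \left(-1 + 2 \cdot 0 \left(-1 + 0\right)\right) 10 = 11 \left(-1 + 2 \cdot 0 \left(-1\right)\right) 10 = 11 \left(-1 + 0\right) 10 = 11 \left(-1\right) 10 = \left(-11\right) 10 = -110$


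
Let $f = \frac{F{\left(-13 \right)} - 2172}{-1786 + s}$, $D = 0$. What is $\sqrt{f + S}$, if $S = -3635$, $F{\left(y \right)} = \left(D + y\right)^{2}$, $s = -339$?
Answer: $\frac{2 i \sqrt{164100405}}{425} \approx 60.283 i$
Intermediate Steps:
$F{\left(y \right)} = y^{2}$ ($F{\left(y \right)} = \left(0 + y\right)^{2} = y^{2}$)
$f = \frac{2003}{2125}$ ($f = \frac{\left(-13\right)^{2} - 2172}{-1786 - 339} = \frac{169 - 2172}{-2125} = \left(-2003\right) \left(- \frac{1}{2125}\right) = \frac{2003}{2125} \approx 0.94259$)
$\sqrt{f + S} = \sqrt{\frac{2003}{2125} - 3635} = \sqrt{- \frac{7722372}{2125}} = \frac{2 i \sqrt{164100405}}{425}$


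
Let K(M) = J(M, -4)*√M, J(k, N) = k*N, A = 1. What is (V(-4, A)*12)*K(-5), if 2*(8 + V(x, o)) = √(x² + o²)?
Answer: 120*I*√5*(-16 + √17) ≈ -3186.9*I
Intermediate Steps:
J(k, N) = N*k
V(x, o) = -8 + √(o² + x²)/2 (V(x, o) = -8 + √(x² + o²)/2 = -8 + √(o² + x²)/2)
K(M) = -4*M^(3/2) (K(M) = (-4*M)*√M = -4*M^(3/2))
(V(-4, A)*12)*K(-5) = ((-8 + √(1² + (-4)²)/2)*12)*(-(-20)*I*√5) = ((-8 + √(1 + 16)/2)*12)*(-(-20)*I*√5) = ((-8 + √17/2)*12)*(20*I*√5) = (-96 + 6*√17)*(20*I*√5) = 20*I*√5*(-96 + 6*√17)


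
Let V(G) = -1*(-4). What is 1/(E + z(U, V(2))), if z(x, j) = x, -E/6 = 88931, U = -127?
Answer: -1/533713 ≈ -1.8737e-6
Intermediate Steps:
E = -533586 (E = -6*88931 = -533586)
V(G) = 4
1/(E + z(U, V(2))) = 1/(-533586 - 127) = 1/(-533713) = -1/533713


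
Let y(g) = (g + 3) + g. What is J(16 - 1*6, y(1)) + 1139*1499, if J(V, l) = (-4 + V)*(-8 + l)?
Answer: 1707343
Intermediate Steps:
y(g) = 3 + 2*g (y(g) = (3 + g) + g = 3 + 2*g)
J(V, l) = (-8 + l)*(-4 + V)
J(16 - 1*6, y(1)) + 1139*1499 = (32 - 8*(16 - 1*6) - 4*(3 + 2*1) + (16 - 1*6)*(3 + 2*1)) + 1139*1499 = (32 - 8*(16 - 6) - 4*(3 + 2) + (16 - 6)*(3 + 2)) + 1707361 = (32 - 8*10 - 4*5 + 10*5) + 1707361 = (32 - 80 - 20 + 50) + 1707361 = -18 + 1707361 = 1707343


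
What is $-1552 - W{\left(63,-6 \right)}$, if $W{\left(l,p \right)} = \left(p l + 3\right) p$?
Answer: $-3802$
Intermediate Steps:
$W{\left(l,p \right)} = p \left(3 + l p\right)$ ($W{\left(l,p \right)} = \left(l p + 3\right) p = \left(3 + l p\right) p = p \left(3 + l p\right)$)
$-1552 - W{\left(63,-6 \right)} = -1552 - - 6 \left(3 + 63 \left(-6\right)\right) = -1552 - - 6 \left(3 - 378\right) = -1552 - \left(-6\right) \left(-375\right) = -1552 - 2250 = -3802$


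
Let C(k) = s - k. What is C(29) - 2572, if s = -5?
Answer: -2606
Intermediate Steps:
C(k) = -5 - k
C(29) - 2572 = (-5 - 1*29) - 2572 = (-5 - 29) - 2572 = -34 - 2572 = -2606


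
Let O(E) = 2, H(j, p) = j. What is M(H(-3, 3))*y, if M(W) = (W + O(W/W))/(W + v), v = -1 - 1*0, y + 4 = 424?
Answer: 105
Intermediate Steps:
y = 420 (y = -4 + 424 = 420)
v = -1 (v = -1 + 0 = -1)
M(W) = (2 + W)/(-1 + W) (M(W) = (W + 2)/(W - 1) = (2 + W)/(-1 + W))
M(H(-3, 3))*y = ((2 - 3)/(-1 - 3))*420 = (-1/(-4))*420 = -1/4*(-1)*420 = (1/4)*420 = 105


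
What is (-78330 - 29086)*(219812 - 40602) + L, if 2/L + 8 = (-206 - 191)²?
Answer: -3033822616357358/157601 ≈ -1.9250e+10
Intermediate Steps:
L = 2/157601 (L = 2/(-8 + (-206 - 191)²) = 2/(-8 + (-397)²) = 2/(-8 + 157609) = 2/157601 ≈ 1.2690e-5)
(-78330 - 29086)*(219812 - 40602) + L = (-78330 - 29086)*(219812 - 40602) + 2/157601 = -107416*179210 + 2/157601 = -19250021360 + 2/157601 = -3033822616357358/157601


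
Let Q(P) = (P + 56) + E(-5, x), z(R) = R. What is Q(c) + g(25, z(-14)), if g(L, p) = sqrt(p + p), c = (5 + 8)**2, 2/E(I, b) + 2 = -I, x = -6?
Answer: 677/3 + 2*I*sqrt(7) ≈ 225.67 + 5.2915*I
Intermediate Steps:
E(I, b) = 2/(-2 - I)
c = 169 (c = 13**2 = 169)
Q(P) = 170/3 + P (Q(P) = (P + 56) - 2/(2 - 5) = (56 + P) - 2/(-3) = (56 + P) - 2*(-1/3) = (56 + P) + 2/3 = 170/3 + P)
g(L, p) = sqrt(2)*sqrt(p) (g(L, p) = sqrt(2*p) = sqrt(2)*sqrt(p))
Q(c) + g(25, z(-14)) = (170/3 + 169) + sqrt(2)*sqrt(-14) = 677/3 + sqrt(2)*(I*sqrt(14)) = 677/3 + 2*I*sqrt(7)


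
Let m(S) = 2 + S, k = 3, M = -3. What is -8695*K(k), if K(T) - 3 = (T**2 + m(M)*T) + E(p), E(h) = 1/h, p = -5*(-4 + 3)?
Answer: -79994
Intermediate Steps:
p = 5 (p = -5*(-1) = 5)
K(T) = 16/5 + T**2 - T (K(T) = 3 + ((T**2 + (2 - 3)*T) + 1/5) = 3 + ((T**2 - T) + 1/5) = 3 + (1/5 + T**2 - T) = 16/5 + T**2 - T)
-8695*K(k) = -8695*(16/5 + 3**2 - 1*3) = -8695*(16/5 + 9 - 3) = -8695*46/5 = -79994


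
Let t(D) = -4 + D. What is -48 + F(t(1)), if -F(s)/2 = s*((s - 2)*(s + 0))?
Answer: 42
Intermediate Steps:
F(s) = -2*s²*(-2 + s) (F(s) = -2*s*(s - 2)*(s + 0) = -2*s*(-2 + s)*s = -2*s*s*(-2 + s) = -2*s²*(-2 + s))
-48 + F(t(1)) = -48 + 2*(-4 + 1)²*(2 - (-4 + 1)) = -48 + 2*(-3)²*(2 - 1*(-3)) = -48 + 2*9*(2 + 3) = -48 + 2*9*5 = -48 + 90 = 42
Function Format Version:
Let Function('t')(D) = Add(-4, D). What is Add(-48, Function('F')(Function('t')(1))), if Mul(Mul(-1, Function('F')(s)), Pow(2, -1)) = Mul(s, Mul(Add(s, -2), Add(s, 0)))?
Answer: 42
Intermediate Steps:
Function('F')(s) = Mul(-2, Pow(s, 2), Add(-2, s)) (Function('F')(s) = Mul(-2, Mul(s, Mul(Add(s, -2), Add(s, 0)))) = Mul(-2, Mul(s, Mul(Add(-2, s), s))) = Mul(-2, Mul(s, Mul(s, Add(-2, s)))) = Mul(-2, Mul(Pow(s, 2), Add(-2, s))) = Mul(-2, Pow(s, 2), Add(-2, s)))
Add(-48, Function('F')(Function('t')(1))) = Add(-48, Mul(2, Pow(Add(-4, 1), 2), Add(2, Mul(-1, Add(-4, 1))))) = Add(-48, Mul(2, Pow(-3, 2), Add(2, Mul(-1, -3)))) = Add(-48, Mul(2, 9, Add(2, 3))) = Add(-48, Mul(2, 9, 5)) = Add(-48, 90) = 42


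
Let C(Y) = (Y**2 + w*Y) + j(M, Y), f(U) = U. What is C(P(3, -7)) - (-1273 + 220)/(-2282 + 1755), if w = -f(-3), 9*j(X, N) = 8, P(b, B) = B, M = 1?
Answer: 127543/4743 ≈ 26.891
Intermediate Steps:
j(X, N) = 8/9 (j(X, N) = (1/9)*8 = 8/9)
w = 3 (w = -1*(-3) = 3)
C(Y) = 8/9 + Y**2 + 3*Y (C(Y) = (Y**2 + 3*Y) + 8/9 = 8/9 + Y**2 + 3*Y)
C(P(3, -7)) - (-1273 + 220)/(-2282 + 1755) = (8/9 + (-7)**2 + 3*(-7)) - (-1273 + 220)/(-2282 + 1755) = (8/9 + 49 - 21) - (-1053)/(-527) = 260/9 - (-1053)*(-1)/527 = 260/9 - 1*1053/527 = 260/9 - 1053/527 = 127543/4743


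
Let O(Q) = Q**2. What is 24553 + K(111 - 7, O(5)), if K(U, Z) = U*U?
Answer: 35369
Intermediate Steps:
K(U, Z) = U**2
24553 + K(111 - 7, O(5)) = 24553 + (111 - 7)**2 = 24553 + 104**2 = 24553 + 10816 = 35369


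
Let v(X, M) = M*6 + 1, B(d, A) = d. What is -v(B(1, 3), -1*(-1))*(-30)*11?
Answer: 2310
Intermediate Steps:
v(X, M) = 1 + 6*M (v(X, M) = 6*M + 1 = 1 + 6*M)
-v(B(1, 3), -1*(-1))*(-30)*11 = -(1 + 6*(-1*(-1)))*(-30)*11 = -(1 + 6*1)*(-30)*11 = -(1 + 6)*(-30)*11 = -7*(-30)*11 = -(-210)*11 = -1*(-2310) = 2310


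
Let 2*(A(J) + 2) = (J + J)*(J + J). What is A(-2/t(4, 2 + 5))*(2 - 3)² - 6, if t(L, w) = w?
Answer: -384/49 ≈ -7.8367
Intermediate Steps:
A(J) = -2 + 2*J² (A(J) = -2 + ((J + J)*(J + J))/2 = -2 + ((2*J)*(2*J))/2 = -2 + (4*J²)/2 = -2 + 2*J²)
A(-2/t(4, 2 + 5))*(2 - 3)² - 6 = (-2 + 2*(-2/(2 + 5))²)*(2 - 3)² - 6 = (-2 + 2*(-2/7)²)*(-1)² - 6 = (-2 + 2*(-2*⅐)²)*1 - 6 = (-2 + 2*(-2/7)²)*1 - 6 = (-2 + 2*(4/49))*1 - 6 = (-2 + 8/49)*1 - 6 = -90/49*1 - 6 = -90/49 - 6 = -384/49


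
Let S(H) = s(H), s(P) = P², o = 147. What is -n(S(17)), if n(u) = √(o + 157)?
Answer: -4*√19 ≈ -17.436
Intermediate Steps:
S(H) = H²
n(u) = 4*√19 (n(u) = √(147 + 157) = √304 = 4*√19)
-n(S(17)) = -4*√19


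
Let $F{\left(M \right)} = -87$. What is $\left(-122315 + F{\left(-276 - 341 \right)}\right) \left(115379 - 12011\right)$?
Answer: $-12652449936$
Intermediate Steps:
$\left(-122315 + F{\left(-276 - 341 \right)}\right) \left(115379 - 12011\right) = \left(-122315 - 87\right) \left(115379 - 12011\right) = \left(-122402\right) 103368 = -12652449936$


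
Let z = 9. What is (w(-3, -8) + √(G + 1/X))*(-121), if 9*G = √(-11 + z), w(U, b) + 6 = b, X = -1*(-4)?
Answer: 1694 - 121*√(9 + 4*I*√2)/6 ≈ 1630.8 - 18.207*I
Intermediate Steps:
X = 4
w(U, b) = -6 + b
G = I*√2/9 (G = √(-11 + 9)/9 = √(-2)/9 = (I*√2)/9 = I*√2/9 ≈ 0.15713*I)
(w(-3, -8) + √(G + 1/X))*(-121) = ((-6 - 8) + √(I*√2/9 + 1/4))*(-121) = (-14 + √(I*√2/9 + ¼))*(-121) = (-14 + √(¼ + I*√2/9))*(-121) = 1694 - 121*√(¼ + I*√2/9)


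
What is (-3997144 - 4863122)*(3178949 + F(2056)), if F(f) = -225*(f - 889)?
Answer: -25839849395484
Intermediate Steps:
F(f) = 200025 - 225*f (F(f) = -225*(-889 + f) = 200025 - 225*f)
(-3997144 - 4863122)*(3178949 + F(2056)) = (-3997144 - 4863122)*(3178949 + (200025 - 225*2056)) = -8860266*(3178949 + (200025 - 462600)) = -8860266*(3178949 - 262575) = -8860266*2916374 = -25839849395484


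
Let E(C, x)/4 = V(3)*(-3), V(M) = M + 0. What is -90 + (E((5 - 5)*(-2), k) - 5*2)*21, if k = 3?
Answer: -1056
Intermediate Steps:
V(M) = M
E(C, x) = -36 (E(C, x) = 4*(3*(-3)) = 4*(-9) = -36)
-90 + (E((5 - 5)*(-2), k) - 5*2)*21 = -90 + (-36 - 5*2)*21 = -90 + (-36 - 10)*21 = -90 - 46*21 = -90 - 966 = -1056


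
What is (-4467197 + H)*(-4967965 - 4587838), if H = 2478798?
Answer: 19000749129397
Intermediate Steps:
(-4467197 + H)*(-4967965 - 4587838) = (-4467197 + 2478798)*(-4967965 - 4587838) = -1988399*(-9555803) = 19000749129397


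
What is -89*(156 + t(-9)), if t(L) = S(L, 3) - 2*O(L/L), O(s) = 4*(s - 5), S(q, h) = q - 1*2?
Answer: -15753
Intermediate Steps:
S(q, h) = -2 + q (S(q, h) = q - 2 = -2 + q)
O(s) = -20 + 4*s (O(s) = 4*(-5 + s) = -20 + 4*s)
t(L) = 30 + L (t(L) = (-2 + L) - 2*(-20 + 4*(L/L)) = (-2 + L) - 2*(-20 + 4*1) = (-2 + L) - 2*(-20 + 4) = (-2 + L) - 2*(-16) = (-2 + L) + 32 = 30 + L)
-89*(156 + t(-9)) = -89*(156 + (30 - 9)) = -89*(156 + 21) = -89*177 = -15753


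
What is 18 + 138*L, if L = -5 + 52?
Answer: 6504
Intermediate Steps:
L = 47
18 + 138*L = 18 + 138*47 = 18 + 6486 = 6504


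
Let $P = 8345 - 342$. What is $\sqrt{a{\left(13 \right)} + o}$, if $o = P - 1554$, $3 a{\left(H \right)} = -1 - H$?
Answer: $\frac{\sqrt{57999}}{3} \approx 80.277$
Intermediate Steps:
$a{\left(H \right)} = - \frac{1}{3} - \frac{H}{3}$ ($a{\left(H \right)} = \frac{-1 - H}{3} = - \frac{1}{3} - \frac{H}{3}$)
$P = 8003$
$o = 6449$ ($o = 8003 - 1554 = 6449$)
$\sqrt{a{\left(13 \right)} + o} = \sqrt{\left(- \frac{1}{3} - \frac{13}{3}\right) + 6449} = \sqrt{- \frac{14}{3} + 6449} = \sqrt{\frac{19333}{3}} = \frac{\sqrt{57999}}{3}$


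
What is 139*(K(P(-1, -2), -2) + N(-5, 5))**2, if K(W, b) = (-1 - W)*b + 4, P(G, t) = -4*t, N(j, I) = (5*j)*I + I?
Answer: 1334956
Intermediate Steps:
N(j, I) = I + 5*I*j (N(j, I) = 5*I*j + I = I + 5*I*j)
K(W, b) = 4 + b*(-1 - W) (K(W, b) = b*(-1 - W) + 4 = 4 + b*(-1 - W))
139*(K(P(-1, -2), -2) + N(-5, 5))**2 = 139*((4 - 1*(-2) - 1*(-4*(-2))*(-2)) + 5*(1 + 5*(-5)))**2 = 139*((4 + 2 - 1*8*(-2)) + 5*(1 - 25))**2 = 139*((4 + 2 + 16) + 5*(-24))**2 = 139*(22 - 120)**2 = 139*(-98)**2 = 139*9604 = 1334956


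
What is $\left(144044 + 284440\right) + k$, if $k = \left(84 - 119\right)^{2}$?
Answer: $429709$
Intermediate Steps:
$k = 1225$ ($k = \left(-35\right)^{2} = 1225$)
$\left(144044 + 284440\right) + k = \left(144044 + 284440\right) + 1225 = 428484 + 1225 = 429709$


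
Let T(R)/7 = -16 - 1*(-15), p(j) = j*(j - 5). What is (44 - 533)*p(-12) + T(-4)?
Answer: -99763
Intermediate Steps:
p(j) = j*(-5 + j)
T(R) = -7 (T(R) = 7*(-16 - 1*(-15)) = 7*(-16 + 15) = 7*(-1) = -7)
(44 - 533)*p(-12) + T(-4) = (44 - 533)*(-12*(-5 - 12)) - 7 = -(-5868)*(-17) - 7 = -489*204 - 7 = -99756 - 7 = -99763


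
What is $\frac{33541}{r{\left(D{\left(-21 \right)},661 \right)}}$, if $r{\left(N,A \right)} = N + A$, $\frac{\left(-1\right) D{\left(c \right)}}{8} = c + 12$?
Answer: $\frac{33541}{733} \approx 45.759$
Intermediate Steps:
$D{\left(c \right)} = -96 - 8 c$ ($D{\left(c \right)} = - 8 \left(c + 12\right) = - 8 \left(12 + c\right) = -96 - 8 c$)
$r{\left(N,A \right)} = A + N$
$\frac{33541}{r{\left(D{\left(-21 \right)},661 \right)}} = \frac{33541}{661 - -72} = \frac{33541}{661 + \left(-96 + 168\right)} = \frac{33541}{661 + 72} = \frac{33541}{733}$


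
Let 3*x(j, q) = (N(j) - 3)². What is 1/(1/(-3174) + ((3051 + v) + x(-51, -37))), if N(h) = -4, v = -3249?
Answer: -3174/576611 ≈ -0.0055046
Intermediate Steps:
x(j, q) = 49/3 (x(j, q) = (-4 - 3)²/3 = (⅓)*(-7)² = (⅓)*49 = 49/3)
1/(1/(-3174) + ((3051 + v) + x(-51, -37))) = 1/(1/(-3174) + ((3051 - 3249) + 49/3)) = 1/(-1/3174 + (-198 + 49/3)) = 1/(-1/3174 - 545/3) = 1/(-576611/3174) = -3174/576611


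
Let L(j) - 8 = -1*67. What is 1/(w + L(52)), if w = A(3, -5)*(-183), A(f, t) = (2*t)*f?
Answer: 1/5431 ≈ 0.00018413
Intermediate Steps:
L(j) = -59 (L(j) = 8 - 1*67 = 8 - 67 = -59)
A(f, t) = 2*f*t
w = 5490 (w = (2*3*(-5))*(-183) = -30*(-183) = 5490)
1/(w + L(52)) = 1/(5490 - 59) = 1/5431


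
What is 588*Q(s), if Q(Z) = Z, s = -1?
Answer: -588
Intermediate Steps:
588*Q(s) = 588*(-1) = -588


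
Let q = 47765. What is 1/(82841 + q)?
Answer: 1/130606 ≈ 7.6566e-6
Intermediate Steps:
1/(82841 + q) = 1/(82841 + 47765) = 1/130606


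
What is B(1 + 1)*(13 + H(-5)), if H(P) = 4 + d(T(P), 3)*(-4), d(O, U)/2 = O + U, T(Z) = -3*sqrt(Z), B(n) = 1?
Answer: -7 + 24*I*sqrt(5) ≈ -7.0 + 53.666*I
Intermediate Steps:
d(O, U) = 2*O + 2*U (d(O, U) = 2*(O + U) = 2*O + 2*U)
H(P) = -20 + 24*sqrt(P) (H(P) = 4 + (2*(-3*sqrt(P)) + 2*3)*(-4) = 4 + (-6*sqrt(P) + 6)*(-4) = 4 + (6 - 6*sqrt(P))*(-4) = 4 + (-24 + 24*sqrt(P)) = -20 + 24*sqrt(P))
B(1 + 1)*(13 + H(-5)) = 1*(13 + (-20 + 24*sqrt(-5))) = 1*(13 + (-20 + 24*(I*sqrt(5)))) = 1*(13 + (-20 + 24*I*sqrt(5))) = 1*(-7 + 24*I*sqrt(5)) = -7 + 24*I*sqrt(5)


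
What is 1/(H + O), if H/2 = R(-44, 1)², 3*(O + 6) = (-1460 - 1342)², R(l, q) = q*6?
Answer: 1/2617134 ≈ 3.8210e-7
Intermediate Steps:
R(l, q) = 6*q
O = 2617062 (O = -6 + (-1460 - 1342)²/3 = -6 + (⅓)*(-2802)² = -6 + (⅓)*7851204 = -6 + 2617068 = 2617062)
H = 72 (H = 2*(6*1)² = 2*6² = 2*36 = 72)
1/(H + O) = 1/(72 + 2617062) = 1/2617134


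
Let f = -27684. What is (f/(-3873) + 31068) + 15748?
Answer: 60448684/1291 ≈ 46823.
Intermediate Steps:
(f/(-3873) + 31068) + 15748 = (-27684/(-3873) + 31068) + 15748 = (-27684*(-1/3873) + 31068) + 15748 = (9228/1291 + 31068) + 15748 = 40118016/1291 + 15748 = 60448684/1291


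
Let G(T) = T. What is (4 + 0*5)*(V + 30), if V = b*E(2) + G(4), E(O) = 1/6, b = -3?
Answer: 134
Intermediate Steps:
E(O) = ⅙
V = 7/2 (V = -3*⅙ + 4 = -½ + 4 = 7/2 ≈ 3.5000)
(4 + 0*5)*(V + 30) = (4 + 0*5)*(7/2 + 30) = (4 + 0)*(67/2) = 4*(67/2) = 134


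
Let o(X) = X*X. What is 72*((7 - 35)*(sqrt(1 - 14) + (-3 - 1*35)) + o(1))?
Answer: 76680 - 2016*I*sqrt(13) ≈ 76680.0 - 7268.8*I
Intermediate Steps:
o(X) = X**2
72*((7 - 35)*(sqrt(1 - 14) + (-3 - 1*35)) + o(1)) = 72*((7 - 35)*(sqrt(1 - 14) + (-3 - 1*35)) + 1**2) = 72*(-28*(sqrt(-13) + (-3 - 35)) + 1) = 72*(-28*(I*sqrt(13) - 38) + 1) = 72*(-28*(-38 + I*sqrt(13)) + 1) = 72*((1064 - 28*I*sqrt(13)) + 1) = 72*(1065 - 28*I*sqrt(13)) = 76680 - 2016*I*sqrt(13)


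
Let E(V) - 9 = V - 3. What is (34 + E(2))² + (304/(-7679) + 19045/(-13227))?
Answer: 179019447049/101570133 ≈ 1762.5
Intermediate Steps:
E(V) = 6 + V (E(V) = 9 + (V - 3) = 9 + (-3 + V) = 6 + V)
(34 + E(2))² + (304/(-7679) + 19045/(-13227)) = (34 + (6 + 2))² + (304/(-7679) + 19045/(-13227)) = (34 + 8)² + (304*(-1/7679) + 19045*(-1/13227)) = 42² + (-304/7679 - 19045/13227) = 1764 - 150267563/101570133 = 179019447049/101570133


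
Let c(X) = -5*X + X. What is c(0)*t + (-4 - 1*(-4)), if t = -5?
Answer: 0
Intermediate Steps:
c(X) = -4*X
c(0)*t + (-4 - 1*(-4)) = -4*0*(-5) + (-4 - 1*(-4)) = 0*(-5) + (-4 + 4) = 0 + 0 = 0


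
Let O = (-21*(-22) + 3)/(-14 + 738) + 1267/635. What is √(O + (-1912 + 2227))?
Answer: √16784036550605/229870 ≈ 17.822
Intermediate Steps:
O = 1212583/459740 (O = (462 + 3)/724 + 1267*(1/635) = 465*(1/724) + 1267/635 = 465/724 + 1267/635 = 1212583/459740 ≈ 2.6375)
√(O + (-1912 + 2227)) = √(1212583/459740 + (-1912 + 2227)) = √(1212583/459740 + 315) = √(146030683/459740) = √16784036550605/229870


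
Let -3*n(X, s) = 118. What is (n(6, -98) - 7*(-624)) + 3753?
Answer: 24245/3 ≈ 8081.7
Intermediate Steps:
n(X, s) = -118/3 (n(X, s) = -⅓*118 = -118/3)
(n(6, -98) - 7*(-624)) + 3753 = (-118/3 - 7*(-624)) + 3753 = (-118/3 + 4368) + 3753 = 12986/3 + 3753 = 24245/3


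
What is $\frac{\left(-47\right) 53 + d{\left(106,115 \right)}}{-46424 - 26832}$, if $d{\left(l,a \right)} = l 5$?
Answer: $\frac{1961}{73256} \approx 0.026769$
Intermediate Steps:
$d{\left(l,a \right)} = 5 l$
$\frac{\left(-47\right) 53 + d{\left(106,115 \right)}}{-46424 - 26832} = \frac{\left(-47\right) 53 + 5 \cdot 106}{-46424 - 26832} = \frac{-2491 + 530}{-73256} = \left(-1961\right) \left(- \frac{1}{73256}\right) = \frac{1961}{73256}$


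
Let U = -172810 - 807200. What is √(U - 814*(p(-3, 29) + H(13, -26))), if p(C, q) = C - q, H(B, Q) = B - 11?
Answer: I*√955590 ≈ 977.54*I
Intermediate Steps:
H(B, Q) = -11 + B
U = -980010
√(U - 814*(p(-3, 29) + H(13, -26))) = √(-980010 - 814*((-3 - 1*29) + (-11 + 13))) = √(-980010 - 814*((-3 - 29) + 2)) = √(-980010 - 814*(-32 + 2)) = √(-980010 - 814*(-30)) = √(-980010 + 24420) = √(-955590) = I*√955590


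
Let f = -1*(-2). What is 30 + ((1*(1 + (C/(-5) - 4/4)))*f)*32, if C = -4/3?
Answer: 706/15 ≈ 47.067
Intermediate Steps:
C = -4/3 (C = -4*⅓ = -4/3 ≈ -1.3333)
f = 2
30 + ((1*(1 + (C/(-5) - 4/4)))*f)*32 = 30 + ((1*(1 + (-4/3/(-5) - 4/4)))*2)*32 = 30 + ((1*(1 + (-4/3*(-⅕) - 4*¼)))*2)*32 = 30 + ((1*(1 + (4/15 - 1)))*2)*32 = 30 + ((1*(1 - 11/15))*2)*32 = 30 + ((1*(4/15))*2)*32 = 30 + ((4/15)*2)*32 = 30 + (8/15)*32 = 30 + 256/15 = 706/15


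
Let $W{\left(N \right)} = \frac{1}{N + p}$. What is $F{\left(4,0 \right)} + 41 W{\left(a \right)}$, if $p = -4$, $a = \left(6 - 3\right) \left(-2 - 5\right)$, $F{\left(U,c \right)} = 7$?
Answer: $\frac{134}{25} \approx 5.36$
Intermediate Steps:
$a = -21$ ($a = 3 \left(-7\right) = -21$)
$W{\left(N \right)} = \frac{1}{-4 + N}$ ($W{\left(N \right)} = \frac{1}{N - 4} = \frac{1}{-4 + N}$)
$F{\left(4,0 \right)} + 41 W{\left(a \right)} = 7 + \frac{41}{-4 - 21} = 7 + \frac{41}{-25} = 7 + 41 \left(- \frac{1}{25}\right) = 7 - \frac{41}{25} = \frac{134}{25}$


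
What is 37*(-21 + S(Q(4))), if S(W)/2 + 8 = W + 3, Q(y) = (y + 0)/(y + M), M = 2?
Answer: -3293/3 ≈ -1097.7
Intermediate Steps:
Q(y) = y/(2 + y) (Q(y) = (y + 0)/(y + 2) = y/(2 + y))
S(W) = -10 + 2*W (S(W) = -16 + 2*(W + 3) = -16 + 2*(3 + W) = -16 + (6 + 2*W) = -10 + 2*W)
37*(-21 + S(Q(4))) = 37*(-21 + (-10 + 2*(4/(2 + 4)))) = 37*(-21 + (-10 + 2*(4/6))) = 37*(-21 + (-10 + 2*(4*(⅙)))) = 37*(-21 + (-10 + 2*(⅔))) = 37*(-21 + (-10 + 4/3)) = 37*(-21 - 26/3) = 37*(-89/3) = -3293/3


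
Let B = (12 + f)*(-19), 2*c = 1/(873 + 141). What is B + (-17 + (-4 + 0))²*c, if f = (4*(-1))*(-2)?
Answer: -256733/676 ≈ -379.78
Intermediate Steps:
f = 8 (f = -4*(-2) = 8)
c = 1/2028 (c = 1/(2*(873 + 141)) = (½)/1014 = (½)*(1/1014) = 1/2028 ≈ 0.00049310)
B = -380 (B = (12 + 8)*(-19) = 20*(-19) = -380)
B + (-17 + (-4 + 0))²*c = -380 + (-17 + (-4 + 0))²*(1/2028) = -380 + (-17 - 4)²*(1/2028) = -380 + (-21)²*(1/2028) = -380 + 441*(1/2028) = -380 + 147/676 = -256733/676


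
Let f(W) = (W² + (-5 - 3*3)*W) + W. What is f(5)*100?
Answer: -4000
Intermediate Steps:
f(W) = W² - 13*W (f(W) = (W² + (-5 - 9)*W) + W = (W² - 14*W) + W = W² - 13*W)
f(5)*100 = (5*(-13 + 5))*100 = (5*(-8))*100 = -40*100 = -4000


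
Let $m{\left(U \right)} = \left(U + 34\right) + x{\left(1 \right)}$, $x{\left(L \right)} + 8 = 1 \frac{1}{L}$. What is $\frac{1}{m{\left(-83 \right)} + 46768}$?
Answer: $\frac{1}{46712} \approx 2.1408 \cdot 10^{-5}$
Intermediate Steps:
$x{\left(L \right)} = -8 + \frac{1}{L}$ ($x{\left(L \right)} = -8 + 1 \frac{1}{L} = -8 + \frac{1}{L}$)
$m{\left(U \right)} = 27 + U$ ($m{\left(U \right)} = \left(U + 34\right) - \left(8 - 1^{-1}\right) = \left(34 + U\right) + \left(-8 + 1\right) = \left(34 + U\right) - 7 = 27 + U$)
$\frac{1}{m{\left(-83 \right)} + 46768} = \frac{1}{\left(27 - 83\right) + 46768} = \frac{1}{-56 + 46768} = \frac{1}{46712}$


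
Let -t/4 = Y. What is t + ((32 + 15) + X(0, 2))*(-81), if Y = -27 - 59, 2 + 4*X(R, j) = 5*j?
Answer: -3625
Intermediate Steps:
X(R, j) = -½ + 5*j/4 (X(R, j) = -½ + (5*j)/4 = -½ + 5*j/4)
Y = -86
t = 344 (t = -4*(-86) = 344)
t + ((32 + 15) + X(0, 2))*(-81) = 344 + ((32 + 15) + (-½ + (5/4)*2))*(-81) = 344 + (47 + (-½ + 5/2))*(-81) = 344 + (47 + 2)*(-81) = 344 + 49*(-81) = 344 - 3969 = -3625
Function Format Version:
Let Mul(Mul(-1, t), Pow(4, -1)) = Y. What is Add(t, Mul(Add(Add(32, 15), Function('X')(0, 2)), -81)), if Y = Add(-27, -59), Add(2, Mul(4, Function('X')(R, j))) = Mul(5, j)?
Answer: -3625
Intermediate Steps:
Function('X')(R, j) = Add(Rational(-1, 2), Mul(Rational(5, 4), j)) (Function('X')(R, j) = Add(Rational(-1, 2), Mul(Rational(1, 4), Mul(5, j))) = Add(Rational(-1, 2), Mul(Rational(5, 4), j)))
Y = -86
t = 344 (t = Mul(-4, -86) = 344)
Add(t, Mul(Add(Add(32, 15), Function('X')(0, 2)), -81)) = Add(344, Mul(Add(Add(32, 15), Add(Rational(-1, 2), Mul(Rational(5, 4), 2))), -81)) = Add(344, Mul(Add(47, Add(Rational(-1, 2), Rational(5, 2))), -81)) = Add(344, Mul(Add(47, 2), -81)) = Add(344, Mul(49, -81)) = Add(344, -3969) = -3625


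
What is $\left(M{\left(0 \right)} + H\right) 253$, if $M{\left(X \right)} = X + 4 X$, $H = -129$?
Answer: $-32637$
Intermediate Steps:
$M{\left(X \right)} = 5 X$
$\left(M{\left(0 \right)} + H\right) 253 = \left(5 \cdot 0 - 129\right) 253 = \left(0 - 129\right) 253 = \left(-129\right) 253 = -32637$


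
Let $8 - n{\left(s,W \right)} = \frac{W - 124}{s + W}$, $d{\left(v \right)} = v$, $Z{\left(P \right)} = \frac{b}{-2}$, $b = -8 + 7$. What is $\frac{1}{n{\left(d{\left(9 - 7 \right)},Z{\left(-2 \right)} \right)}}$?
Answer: $\frac{5}{287} \approx 0.017422$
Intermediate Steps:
$b = -1$
$Z{\left(P \right)} = \frac{1}{2}$ ($Z{\left(P \right)} = - \frac{1}{-2} = \left(-1\right) \left(- \frac{1}{2}\right) = \frac{1}{2}$)
$n{\left(s,W \right)} = 8 - \frac{-124 + W}{W + s}$ ($n{\left(s,W \right)} = 8 - \frac{W - 124}{s + W} = 8 - \frac{-124 + W}{W + s}$)
$\frac{1}{n{\left(d{\left(9 - 7 \right)},Z{\left(-2 \right)} \right)}} = \frac{1}{\frac{1}{\frac{1}{2} + \left(9 - 7\right)} \left(124 + 7 \cdot \frac{1}{2} + 8 \left(9 - 7\right)\right)} = \frac{1}{\frac{1}{\frac{1}{2} + \left(9 - 7\right)} \left(124 + \frac{7}{2} + 8 \left(9 - 7\right)\right)} = \frac{1}{\frac{1}{\frac{1}{2} + 2} \left(124 + \frac{7}{2} + 8 \cdot 2\right)} = \frac{1}{\frac{1}{\frac{5}{2}} \left(124 + \frac{7}{2} + 16\right)} = \frac{1}{\frac{2}{5} \cdot \frac{287}{2}} = \frac{1}{\frac{287}{5}} = \frac{5}{287}$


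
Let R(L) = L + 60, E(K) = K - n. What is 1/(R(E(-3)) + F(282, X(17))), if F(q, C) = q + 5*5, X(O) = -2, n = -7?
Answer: 1/371 ≈ 0.0026954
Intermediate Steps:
F(q, C) = 25 + q (F(q, C) = q + 25 = 25 + q)
E(K) = 7 + K (E(K) = K - 1*(-7) = K + 7 = 7 + K)
R(L) = 60 + L
1/(R(E(-3)) + F(282, X(17))) = 1/((60 + (7 - 3)) + (25 + 282)) = 1/((60 + 4) + 307) = 1/(64 + 307) = 1/371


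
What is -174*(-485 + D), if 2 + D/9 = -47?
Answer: 161124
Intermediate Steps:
D = -441 (D = -18 + 9*(-47) = -18 - 423 = -441)
-174*(-485 + D) = -174*(-485 - 441) = -174*(-926) = 161124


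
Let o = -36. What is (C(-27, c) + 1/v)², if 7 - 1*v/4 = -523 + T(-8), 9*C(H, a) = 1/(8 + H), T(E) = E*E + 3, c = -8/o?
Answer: 2825761/100293822864 ≈ 2.8175e-5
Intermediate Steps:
c = 2/9 (c = -8/(-36) = -8*(-1/36) = 2/9 ≈ 0.22222)
T(E) = 3 + E² (T(E) = E² + 3 = 3 + E²)
C(H, a) = 1/(9*(8 + H))
v = 1852 (v = 28 - 4*(-523 + (3 + (-8)²)) = 28 - 4*(-523 + (3 + 64)) = 28 - 4*(-523 + 67) = 28 - 4*(-456) = 28 + 1824 = 1852)
(C(-27, c) + 1/v)² = (1/(9*(8 - 27)) + 1/1852)² = ((⅑)/(-19) + 1/1852)² = ((⅑)*(-1/19) + 1/1852)² = (-1/171 + 1/1852)² = (-1681/316692)² = 2825761/100293822864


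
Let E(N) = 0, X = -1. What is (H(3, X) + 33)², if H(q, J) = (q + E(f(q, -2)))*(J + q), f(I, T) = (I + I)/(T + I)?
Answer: 1521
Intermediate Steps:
f(I, T) = 2*I/(I + T) (f(I, T) = (2*I)/(I + T) = 2*I/(I + T))
H(q, J) = q*(J + q) (H(q, J) = (q + 0)*(J + q) = q*(J + q))
(H(3, X) + 33)² = (3*(-1 + 3) + 33)² = (3*2 + 33)² = (6 + 33)² = 39² = 1521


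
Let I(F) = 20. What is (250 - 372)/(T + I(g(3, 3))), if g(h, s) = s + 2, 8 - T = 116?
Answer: 61/44 ≈ 1.3864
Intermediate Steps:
T = -108 (T = 8 - 1*116 = 8 - 116 = -108)
g(h, s) = 2 + s
(250 - 372)/(T + I(g(3, 3))) = (250 - 372)/(-108 + 20) = -122/(-88) = -122*(-1/88) = 61/44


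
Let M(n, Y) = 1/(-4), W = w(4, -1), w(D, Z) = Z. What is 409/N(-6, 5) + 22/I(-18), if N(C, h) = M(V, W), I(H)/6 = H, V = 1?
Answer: -88355/54 ≈ -1636.2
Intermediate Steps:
I(H) = 6*H
W = -1
M(n, Y) = -1/4
N(C, h) = -1/4
409/N(-6, 5) + 22/I(-18) = 409/(-1/4) + 22/((6*(-18))) = 409*(-4) + 22/(-108) = -1636 + 22*(-1/108) = -1636 - 11/54 = -88355/54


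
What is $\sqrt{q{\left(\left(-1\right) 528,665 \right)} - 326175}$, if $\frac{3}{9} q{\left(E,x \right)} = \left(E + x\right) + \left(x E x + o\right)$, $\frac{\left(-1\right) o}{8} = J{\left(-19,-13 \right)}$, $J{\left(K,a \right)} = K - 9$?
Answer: $2 i \sqrt{175202373} \approx 26473.0 i$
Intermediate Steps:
$J{\left(K,a \right)} = -9 + K$ ($J{\left(K,a \right)} = K - 9 = -9 + K$)
$o = 224$ ($o = - 8 \left(-9 - 19\right) = \left(-8\right) \left(-28\right) = 224$)
$q{\left(E,x \right)} = 672 + 3 E + 3 x + 3 E x^{2}$ ($q{\left(E,x \right)} = 3 \left(\left(E + x\right) + \left(x E x + 224\right)\right) = 3 \left(\left(E + x\right) + \left(E x x + 224\right)\right) = 3 \left(\left(E + x\right) + \left(E x^{2} + 224\right)\right) = 3 \left(\left(E + x\right) + \left(224 + E x^{2}\right)\right) = 3 \left(224 + E + x + E x^{2}\right) = 672 + 3 E + 3 x + 3 E x^{2}$)
$\sqrt{q{\left(\left(-1\right) 528,665 \right)} - 326175} = \sqrt{\left(672 + 3 \left(\left(-1\right) 528\right) + 3 \cdot 665 + 3 \left(\left(-1\right) 528\right) 665^{2}\right) - 326175} = \sqrt{\left(672 + 3 \left(-528\right) + 1995 + 3 \left(-528\right) 442225\right) - 326175} = \sqrt{\left(672 - 1584 + 1995 - 700484400\right) - 326175} = \sqrt{-700483317 - 326175} = \sqrt{-700809492} = 2 i \sqrt{175202373}$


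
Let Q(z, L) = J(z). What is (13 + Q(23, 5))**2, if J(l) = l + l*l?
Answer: 319225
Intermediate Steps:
J(l) = l + l**2
Q(z, L) = z*(1 + z)
(13 + Q(23, 5))**2 = (13 + 23*(1 + 23))**2 = (13 + 23*24)**2 = (13 + 552)**2 = 565**2 = 319225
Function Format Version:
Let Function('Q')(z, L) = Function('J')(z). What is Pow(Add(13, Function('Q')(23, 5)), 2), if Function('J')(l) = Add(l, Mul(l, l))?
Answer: 319225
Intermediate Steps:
Function('J')(l) = Add(l, Pow(l, 2))
Function('Q')(z, L) = Mul(z, Add(1, z))
Pow(Add(13, Function('Q')(23, 5)), 2) = Pow(Add(13, Mul(23, Add(1, 23))), 2) = Pow(Add(13, Mul(23, 24)), 2) = Pow(Add(13, 552), 2) = Pow(565, 2) = 319225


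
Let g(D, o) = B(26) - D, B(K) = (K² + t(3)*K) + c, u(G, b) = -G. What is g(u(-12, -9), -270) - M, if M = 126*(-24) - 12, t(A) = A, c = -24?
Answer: 3754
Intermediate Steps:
B(K) = -24 + K² + 3*K (B(K) = (K² + 3*K) - 24 = -24 + K² + 3*K)
g(D, o) = 730 - D (g(D, o) = (-24 + 26² + 3*26) - D = (-24 + 676 + 78) - D = 730 - D)
M = -3036 (M = -3024 - 12 = -3036)
g(u(-12, -9), -270) - M = (730 - (-1)*(-12)) - 1*(-3036) = (730 - 1*12) + 3036 = (730 - 12) + 3036 = 718 + 3036 = 3754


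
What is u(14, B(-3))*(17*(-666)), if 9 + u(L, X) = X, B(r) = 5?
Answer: 45288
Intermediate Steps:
u(L, X) = -9 + X
u(14, B(-3))*(17*(-666)) = (-9 + 5)*(17*(-666)) = -4*(-11322) = 45288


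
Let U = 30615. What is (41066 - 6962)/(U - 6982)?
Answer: 34104/23633 ≈ 1.4431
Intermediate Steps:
(41066 - 6962)/(U - 6982) = (41066 - 6962)/(30615 - 6982) = 34104/23633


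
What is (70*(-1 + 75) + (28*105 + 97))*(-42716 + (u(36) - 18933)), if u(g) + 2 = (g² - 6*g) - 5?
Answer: -497752992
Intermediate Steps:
u(g) = -7 + g² - 6*g (u(g) = -2 + ((g² - 6*g) - 5) = -2 + (-5 + g² - 6*g) = -7 + g² - 6*g)
(70*(-1 + 75) + (28*105 + 97))*(-42716 + (u(36) - 18933)) = (70*(-1 + 75) + (28*105 + 97))*(-42716 + ((-7 + 36² - 6*36) - 18933)) = (70*74 + (2940 + 97))*(-42716 + ((-7 + 1296 - 216) - 18933)) = (5180 + 3037)*(-42716 + (1073 - 18933)) = 8217*(-42716 - 17860) = 8217*(-60576) = -497752992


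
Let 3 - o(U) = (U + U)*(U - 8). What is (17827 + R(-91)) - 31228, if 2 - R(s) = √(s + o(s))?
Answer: -13399 - I*√18106 ≈ -13399.0 - 134.56*I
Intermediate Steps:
o(U) = 3 - 2*U*(-8 + U) (o(U) = 3 - (U + U)*(U - 8) = 3 - 2*U*(-8 + U))
R(s) = 2 - √(3 - 2*s² + 17*s) (R(s) = 2 - √(s + (3 - 2*s² + 16*s)) = 2 - √(3 - 2*s² + 17*s))
(17827 + R(-91)) - 31228 = (17827 + (2 - √(3 - 2*(-91)² + 17*(-91)))) - 31228 = (17827 + (2 - √(3 - 2*8281 - 1547))) - 31228 = (17827 + (2 - √(3 - 16562 - 1547))) - 31228 = (17827 + (2 - √(-18106))) - 31228 = (17827 + (2 - I*√18106)) - 31228 = (17829 - I*√18106) - 31228 = -13399 - I*√18106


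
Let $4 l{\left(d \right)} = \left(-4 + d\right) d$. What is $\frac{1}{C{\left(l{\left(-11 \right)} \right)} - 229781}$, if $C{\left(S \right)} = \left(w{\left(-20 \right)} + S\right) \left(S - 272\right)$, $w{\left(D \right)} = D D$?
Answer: $- \frac{16}{5305591} \approx -3.0157 \cdot 10^{-6}$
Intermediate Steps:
$w{\left(D \right)} = D^{2}$
$l{\left(d \right)} = \frac{d \left(-4 + d\right)}{4}$ ($l{\left(d \right)} = \frac{\left(-4 + d\right) d}{4} = \frac{d \left(-4 + d\right)}{4}$)
$C{\left(S \right)} = \left(-272 + S\right) \left(400 + S\right)$ ($C{\left(S \right)} = \left(\left(-20\right)^{2} + S\right) \left(S - 272\right) = \left(400 + S\right) \left(-272 + S\right) = \left(-272 + S\right) \left(400 + S\right)$)
$\frac{1}{C{\left(l{\left(-11 \right)} \right)} - 229781} = \frac{1}{\left(-108800 + \left(\frac{1}{4} \left(-11\right) \left(-4 - 11\right)\right)^{2} + 128 \cdot \frac{1}{4} \left(-11\right) \left(-4 - 11\right)\right) - 229781} = \frac{1}{\left(-108800 + \left(\frac{1}{4} \left(-11\right) \left(-15\right)\right)^{2} + 128 \cdot \frac{1}{4} \left(-11\right) \left(-15\right)\right) - 229781} = \frac{1}{\left(-108800 + \left(\frac{165}{4}\right)^{2} + 128 \cdot \frac{165}{4}\right) - 229781} = \frac{1}{\left(-108800 + \frac{27225}{16} + 5280\right) - 229781} = \frac{1}{- \frac{1629095}{16} - 229781} = \frac{1}{- \frac{5305591}{16}} = - \frac{16}{5305591}$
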